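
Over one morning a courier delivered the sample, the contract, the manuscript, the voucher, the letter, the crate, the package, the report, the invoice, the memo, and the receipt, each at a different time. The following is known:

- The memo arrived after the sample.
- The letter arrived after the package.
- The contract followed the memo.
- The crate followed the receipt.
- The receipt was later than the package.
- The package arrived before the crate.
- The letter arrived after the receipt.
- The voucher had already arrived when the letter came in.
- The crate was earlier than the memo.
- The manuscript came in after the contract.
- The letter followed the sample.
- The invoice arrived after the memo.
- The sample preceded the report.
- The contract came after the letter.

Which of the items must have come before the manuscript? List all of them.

Directly stated before the manuscript: the contract.
The crate reaches the manuscript via the crate → the memo → the contract → the manuscript.
The letter reaches the manuscript via the letter → the contract → the manuscript.
The memo reaches the manuscript via the memo → the contract → the manuscript.
Likewise the package, the receipt, the sample, and the voucher each reach the manuscript by chaining the stated constraints.

the contract, the crate, the letter, the memo, the package, the receipt, the sample, the voucher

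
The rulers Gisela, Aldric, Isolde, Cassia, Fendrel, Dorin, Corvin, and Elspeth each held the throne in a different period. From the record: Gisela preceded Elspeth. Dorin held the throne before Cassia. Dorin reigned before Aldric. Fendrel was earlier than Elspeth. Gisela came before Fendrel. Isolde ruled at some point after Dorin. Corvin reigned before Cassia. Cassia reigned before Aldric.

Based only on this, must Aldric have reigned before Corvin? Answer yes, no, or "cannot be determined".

no

Tracing the constraints gives Corvin → Cassia → Aldric, so Corvin must come before Aldric.
That means Aldric cannot be before Corvin.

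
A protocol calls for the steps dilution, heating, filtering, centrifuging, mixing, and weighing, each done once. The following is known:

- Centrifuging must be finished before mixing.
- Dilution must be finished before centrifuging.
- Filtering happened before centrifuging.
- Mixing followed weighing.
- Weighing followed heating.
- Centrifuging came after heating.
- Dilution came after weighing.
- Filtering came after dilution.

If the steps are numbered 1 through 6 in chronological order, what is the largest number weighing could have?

Weighing must come before centrifuging, dilution, filtering, and mixing — 4 steps forced after it.
Everything else can be placed before weighing in some valid order, so weighing can sit as late as position 6 − 4 = 2.

2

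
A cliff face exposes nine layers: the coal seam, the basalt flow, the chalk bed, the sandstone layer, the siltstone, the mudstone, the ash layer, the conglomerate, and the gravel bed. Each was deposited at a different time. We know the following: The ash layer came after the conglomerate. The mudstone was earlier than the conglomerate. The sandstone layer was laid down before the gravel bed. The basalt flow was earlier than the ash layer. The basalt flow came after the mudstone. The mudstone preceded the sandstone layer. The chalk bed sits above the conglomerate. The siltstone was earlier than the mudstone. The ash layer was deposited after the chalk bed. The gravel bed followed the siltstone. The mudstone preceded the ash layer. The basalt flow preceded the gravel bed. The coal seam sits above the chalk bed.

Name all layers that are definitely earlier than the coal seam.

Directly stated before the coal seam: the chalk bed.
The conglomerate reaches the coal seam via the conglomerate → the chalk bed → the coal seam.
The mudstone reaches the coal seam via the mudstone → the conglomerate → the chalk bed → the coal seam.
The siltstone reaches the coal seam via the siltstone → the mudstone → the conglomerate → the chalk bed → the coal seam.

the chalk bed, the conglomerate, the mudstone, the siltstone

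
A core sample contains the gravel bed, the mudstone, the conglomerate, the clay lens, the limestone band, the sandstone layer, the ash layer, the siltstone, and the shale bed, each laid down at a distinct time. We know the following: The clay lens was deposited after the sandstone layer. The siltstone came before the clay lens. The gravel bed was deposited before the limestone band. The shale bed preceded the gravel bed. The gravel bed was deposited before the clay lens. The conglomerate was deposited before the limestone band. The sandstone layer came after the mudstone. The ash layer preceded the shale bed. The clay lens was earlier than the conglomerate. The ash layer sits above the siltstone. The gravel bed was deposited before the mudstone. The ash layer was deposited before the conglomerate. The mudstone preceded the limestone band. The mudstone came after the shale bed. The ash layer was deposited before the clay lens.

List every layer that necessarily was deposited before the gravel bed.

Directly stated before the gravel bed: the shale bed.
The ash layer reaches the gravel bed via the ash layer → the shale bed → the gravel bed.
The siltstone reaches the gravel bed via the siltstone → the ash layer → the shale bed → the gravel bed.

the ash layer, the shale bed, the siltstone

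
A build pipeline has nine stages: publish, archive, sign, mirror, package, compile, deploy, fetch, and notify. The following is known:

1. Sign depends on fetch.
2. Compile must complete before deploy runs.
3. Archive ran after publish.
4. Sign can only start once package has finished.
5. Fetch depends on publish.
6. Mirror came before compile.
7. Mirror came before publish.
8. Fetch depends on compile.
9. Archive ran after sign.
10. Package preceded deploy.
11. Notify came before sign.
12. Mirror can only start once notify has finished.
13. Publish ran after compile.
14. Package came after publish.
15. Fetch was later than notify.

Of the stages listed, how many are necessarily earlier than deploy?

Directly stated before deploy: compile and package.
Mirror reaches deploy via mirror → compile → deploy.
Notify reaches deploy via notify → mirror → compile → deploy.
Publish reaches deploy via publish → package → deploy.
That's compile, mirror, notify, package, and publish — 5 in all.

5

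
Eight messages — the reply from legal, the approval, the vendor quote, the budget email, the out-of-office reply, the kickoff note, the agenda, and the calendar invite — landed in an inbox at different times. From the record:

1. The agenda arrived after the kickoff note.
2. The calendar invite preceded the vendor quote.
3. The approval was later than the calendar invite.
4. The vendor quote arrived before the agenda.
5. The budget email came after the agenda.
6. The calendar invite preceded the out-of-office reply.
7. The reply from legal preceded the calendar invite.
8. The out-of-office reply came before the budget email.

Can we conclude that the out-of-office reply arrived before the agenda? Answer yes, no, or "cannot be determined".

No chain of stated constraints runs from the out-of-office reply to the agenda, and none runs from the agenda to the out-of-office reply either.
So the relative order of the out-of-office reply and the agenda is not fixed by the given facts.

cannot be determined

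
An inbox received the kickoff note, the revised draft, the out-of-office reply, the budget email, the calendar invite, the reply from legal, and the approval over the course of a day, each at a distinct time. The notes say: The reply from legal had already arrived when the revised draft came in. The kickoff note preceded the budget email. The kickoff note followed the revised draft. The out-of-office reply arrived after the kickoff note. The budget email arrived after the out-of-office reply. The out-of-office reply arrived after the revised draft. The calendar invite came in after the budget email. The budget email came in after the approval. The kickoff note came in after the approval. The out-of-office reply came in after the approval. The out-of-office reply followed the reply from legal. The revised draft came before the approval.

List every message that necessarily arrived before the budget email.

Directly stated before the budget email: the approval, the kickoff note, and the out-of-office reply.
The reply from legal reaches the budget email via the reply from legal → the out-of-office reply → the budget email.
The revised draft reaches the budget email via the revised draft → the approval → the budget email.
No chain forces the calendar invite ahead of the budget email.

the approval, the kickoff note, the out-of-office reply, the reply from legal, the revised draft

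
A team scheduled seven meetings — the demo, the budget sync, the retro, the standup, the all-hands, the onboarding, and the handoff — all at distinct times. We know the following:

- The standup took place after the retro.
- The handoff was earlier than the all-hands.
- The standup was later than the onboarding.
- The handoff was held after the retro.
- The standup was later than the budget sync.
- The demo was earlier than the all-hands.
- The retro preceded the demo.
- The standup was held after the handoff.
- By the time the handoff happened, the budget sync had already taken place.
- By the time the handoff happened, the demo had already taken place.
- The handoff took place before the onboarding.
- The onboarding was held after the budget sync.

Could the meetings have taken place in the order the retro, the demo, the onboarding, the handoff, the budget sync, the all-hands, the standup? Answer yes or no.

no

The constraints require the budget sync before the handoff, but in the proposed sequence the handoff appears ahead of the budget sync. That one violation is enough.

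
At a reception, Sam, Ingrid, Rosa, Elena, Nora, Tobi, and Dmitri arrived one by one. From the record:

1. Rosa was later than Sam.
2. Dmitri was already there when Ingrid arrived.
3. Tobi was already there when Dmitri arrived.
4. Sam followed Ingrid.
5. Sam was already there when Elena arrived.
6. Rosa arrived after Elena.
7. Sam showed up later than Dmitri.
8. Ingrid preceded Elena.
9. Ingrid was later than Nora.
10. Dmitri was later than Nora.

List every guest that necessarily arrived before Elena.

Dmitri, Ingrid, Nora, Sam, Tobi

Directly stated before Elena: Ingrid and Sam.
Dmitri reaches Elena via Dmitri → Sam → Elena.
Nora reaches Elena via Nora → Ingrid → Elena.
Tobi reaches Elena via Tobi → Dmitri → Sam → Elena.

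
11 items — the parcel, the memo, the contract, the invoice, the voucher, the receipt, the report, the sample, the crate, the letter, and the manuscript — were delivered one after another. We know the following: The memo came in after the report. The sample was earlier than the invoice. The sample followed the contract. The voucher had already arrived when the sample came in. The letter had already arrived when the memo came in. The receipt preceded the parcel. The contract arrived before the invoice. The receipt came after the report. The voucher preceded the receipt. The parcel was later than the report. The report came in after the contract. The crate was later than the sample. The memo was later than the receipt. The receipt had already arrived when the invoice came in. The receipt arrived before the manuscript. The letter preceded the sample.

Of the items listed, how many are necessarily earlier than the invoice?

Directly stated before the invoice: the contract, the receipt, and the sample.
The letter reaches the invoice via the letter → the sample → the invoice.
The report reaches the invoice via the report → the receipt → the invoice.
The voucher reaches the invoice via the voucher → the sample → the invoice.
No chain forces the manuscript (or any of the others) ahead of the invoice.
That's the contract, the letter, the receipt, the report, the sample, and the voucher — 6 in all.

6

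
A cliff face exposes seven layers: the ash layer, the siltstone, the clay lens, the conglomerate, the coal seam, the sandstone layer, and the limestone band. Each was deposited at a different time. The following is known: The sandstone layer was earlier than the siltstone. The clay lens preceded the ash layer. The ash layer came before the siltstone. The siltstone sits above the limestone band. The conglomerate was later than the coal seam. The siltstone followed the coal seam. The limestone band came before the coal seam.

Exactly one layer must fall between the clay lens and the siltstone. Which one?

the ash layer

Tracing the constraints gives the clay lens → the ash layer → the siltstone, so the ash layer sits after the clay lens and before the siltstone.
No other layer is forced both after the clay lens and before the siltstone.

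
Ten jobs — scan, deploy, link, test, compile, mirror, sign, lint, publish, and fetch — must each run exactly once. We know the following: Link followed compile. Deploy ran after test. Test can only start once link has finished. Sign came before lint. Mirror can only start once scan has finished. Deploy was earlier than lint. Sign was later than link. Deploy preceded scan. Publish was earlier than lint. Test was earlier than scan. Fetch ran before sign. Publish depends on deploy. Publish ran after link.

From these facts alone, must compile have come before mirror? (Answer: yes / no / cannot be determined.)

Chain the constraints: compile → link → test → scan → mirror. Each link is directly stated, so compile comes before mirror.

yes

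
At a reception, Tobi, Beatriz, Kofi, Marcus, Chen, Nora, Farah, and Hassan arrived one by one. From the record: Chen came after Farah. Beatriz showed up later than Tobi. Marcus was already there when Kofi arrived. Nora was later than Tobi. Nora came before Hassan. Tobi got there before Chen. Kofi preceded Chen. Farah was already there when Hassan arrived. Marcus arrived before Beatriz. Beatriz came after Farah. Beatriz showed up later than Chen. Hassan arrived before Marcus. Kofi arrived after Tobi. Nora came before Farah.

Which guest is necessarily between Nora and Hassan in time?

Farah

Tracing the constraints gives Nora → Farah → Hassan, so Farah sits after Nora and before Hassan.
No other guest is forced both after Nora and before Hassan.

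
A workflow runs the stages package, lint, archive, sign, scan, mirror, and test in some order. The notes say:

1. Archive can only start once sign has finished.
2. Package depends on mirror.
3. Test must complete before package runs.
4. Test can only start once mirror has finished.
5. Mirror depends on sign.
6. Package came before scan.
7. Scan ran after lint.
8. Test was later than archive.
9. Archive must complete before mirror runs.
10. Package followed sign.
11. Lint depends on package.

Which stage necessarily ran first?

Sign has a chain of constraints placing it before every other stage, so sign must be first.

sign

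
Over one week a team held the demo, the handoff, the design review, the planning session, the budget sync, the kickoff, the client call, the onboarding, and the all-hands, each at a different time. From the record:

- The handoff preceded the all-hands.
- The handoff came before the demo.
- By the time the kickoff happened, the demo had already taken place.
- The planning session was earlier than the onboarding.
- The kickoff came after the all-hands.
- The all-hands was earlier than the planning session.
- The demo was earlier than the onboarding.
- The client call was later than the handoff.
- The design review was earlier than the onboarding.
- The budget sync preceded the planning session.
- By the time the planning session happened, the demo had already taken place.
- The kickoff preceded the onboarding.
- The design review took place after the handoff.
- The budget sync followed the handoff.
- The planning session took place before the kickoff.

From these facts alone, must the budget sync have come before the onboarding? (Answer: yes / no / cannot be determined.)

yes

Chain the constraints: the budget sync → the planning session → the onboarding. Each link is directly stated, so the budget sync comes before the onboarding.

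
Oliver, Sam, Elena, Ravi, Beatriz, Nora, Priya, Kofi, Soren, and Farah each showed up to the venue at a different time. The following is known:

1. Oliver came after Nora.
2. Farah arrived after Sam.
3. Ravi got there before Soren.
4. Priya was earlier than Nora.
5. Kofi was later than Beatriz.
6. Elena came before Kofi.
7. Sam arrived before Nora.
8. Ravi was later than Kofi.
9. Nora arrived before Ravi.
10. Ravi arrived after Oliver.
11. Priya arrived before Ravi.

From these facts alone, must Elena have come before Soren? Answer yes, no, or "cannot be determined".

Chain the constraints: Elena → Kofi → Ravi → Soren. Each link is directly stated, so Elena comes before Soren.

yes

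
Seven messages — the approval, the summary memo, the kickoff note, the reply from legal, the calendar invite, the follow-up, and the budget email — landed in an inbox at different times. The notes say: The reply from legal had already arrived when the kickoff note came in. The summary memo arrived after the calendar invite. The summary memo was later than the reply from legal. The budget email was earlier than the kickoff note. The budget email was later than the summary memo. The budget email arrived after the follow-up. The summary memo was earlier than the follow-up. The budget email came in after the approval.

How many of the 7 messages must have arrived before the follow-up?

3

Directly stated before the follow-up: the summary memo.
The calendar invite reaches the follow-up via the calendar invite → the summary memo → the follow-up.
The reply from legal reaches the follow-up via the reply from legal → the summary memo → the follow-up.
No chain forces the approval (or any of the others) ahead of the follow-up.
That's the calendar invite, the reply from legal, and the summary memo — 3 in all.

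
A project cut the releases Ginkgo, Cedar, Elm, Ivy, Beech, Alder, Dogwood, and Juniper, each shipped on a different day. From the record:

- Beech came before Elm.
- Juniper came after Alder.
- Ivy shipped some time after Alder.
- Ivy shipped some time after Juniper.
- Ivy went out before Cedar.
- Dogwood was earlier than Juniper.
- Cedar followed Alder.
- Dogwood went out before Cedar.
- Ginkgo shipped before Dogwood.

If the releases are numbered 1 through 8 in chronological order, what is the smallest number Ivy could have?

5

Alder, Dogwood, Ginkgo, and Juniper must all come before Ivy — 4 forced predecessors.
Nothing else is forced ahead of Ivy, so its earliest slot is position 4 + 1 = 5.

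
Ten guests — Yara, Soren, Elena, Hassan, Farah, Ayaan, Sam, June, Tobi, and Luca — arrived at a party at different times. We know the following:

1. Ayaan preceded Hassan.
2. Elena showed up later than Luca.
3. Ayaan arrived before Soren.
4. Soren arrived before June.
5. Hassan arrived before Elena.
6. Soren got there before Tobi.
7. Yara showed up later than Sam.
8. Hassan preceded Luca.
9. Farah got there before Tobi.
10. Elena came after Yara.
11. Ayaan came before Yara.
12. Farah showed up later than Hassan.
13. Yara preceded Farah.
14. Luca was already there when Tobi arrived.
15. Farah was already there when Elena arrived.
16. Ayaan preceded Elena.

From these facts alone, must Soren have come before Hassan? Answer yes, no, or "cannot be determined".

cannot be determined

No chain of stated constraints runs from Soren to Hassan, and none runs from Hassan to Soren either.
So the relative order of Soren and Hassan is not fixed by the given facts.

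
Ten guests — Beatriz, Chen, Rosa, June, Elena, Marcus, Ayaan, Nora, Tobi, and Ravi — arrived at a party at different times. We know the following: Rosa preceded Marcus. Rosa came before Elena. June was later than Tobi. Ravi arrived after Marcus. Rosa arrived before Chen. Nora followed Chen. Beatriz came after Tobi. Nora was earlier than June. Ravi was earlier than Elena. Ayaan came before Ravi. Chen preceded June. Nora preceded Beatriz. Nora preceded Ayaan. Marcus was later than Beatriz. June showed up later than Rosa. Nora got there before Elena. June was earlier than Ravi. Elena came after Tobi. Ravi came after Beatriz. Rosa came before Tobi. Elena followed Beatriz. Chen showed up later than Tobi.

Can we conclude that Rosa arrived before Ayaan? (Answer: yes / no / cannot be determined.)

Chain the constraints: Rosa → Chen → Nora → Ayaan. Each link is directly stated, so Rosa comes before Ayaan.

yes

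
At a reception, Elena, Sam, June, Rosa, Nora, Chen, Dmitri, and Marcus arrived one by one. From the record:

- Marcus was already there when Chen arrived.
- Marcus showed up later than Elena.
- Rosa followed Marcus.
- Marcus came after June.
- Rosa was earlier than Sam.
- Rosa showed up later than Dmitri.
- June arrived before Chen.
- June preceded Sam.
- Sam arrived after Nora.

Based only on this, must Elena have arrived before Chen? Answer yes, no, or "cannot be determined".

Chain the constraints: Elena → Marcus → Chen. Each link is directly stated, so Elena comes before Chen.

yes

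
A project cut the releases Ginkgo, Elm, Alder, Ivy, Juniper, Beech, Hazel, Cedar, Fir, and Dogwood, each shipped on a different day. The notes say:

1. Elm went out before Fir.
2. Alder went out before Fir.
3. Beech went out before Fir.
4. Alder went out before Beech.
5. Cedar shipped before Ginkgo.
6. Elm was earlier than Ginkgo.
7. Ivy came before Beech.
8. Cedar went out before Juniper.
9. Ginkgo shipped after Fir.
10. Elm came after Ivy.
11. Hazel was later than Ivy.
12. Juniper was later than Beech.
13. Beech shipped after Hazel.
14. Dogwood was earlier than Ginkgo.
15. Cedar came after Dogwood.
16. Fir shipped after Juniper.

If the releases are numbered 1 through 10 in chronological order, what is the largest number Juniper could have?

Juniper must come before Fir and Ginkgo — 2 releases forced after it.
Everything else can be placed before Juniper in some valid order, so Juniper can sit as late as position 10 − 2 = 8.

8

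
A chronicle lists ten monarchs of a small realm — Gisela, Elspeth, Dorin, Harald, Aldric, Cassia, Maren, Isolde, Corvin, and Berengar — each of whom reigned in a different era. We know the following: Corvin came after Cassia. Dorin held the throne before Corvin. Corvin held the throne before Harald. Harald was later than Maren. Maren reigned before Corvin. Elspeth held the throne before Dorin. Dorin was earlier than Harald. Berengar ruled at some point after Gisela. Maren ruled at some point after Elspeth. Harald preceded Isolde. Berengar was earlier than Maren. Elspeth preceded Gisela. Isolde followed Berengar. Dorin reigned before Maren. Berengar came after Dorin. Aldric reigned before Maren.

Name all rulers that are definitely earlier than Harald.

Directly stated before Harald: Corvin, Dorin, and Maren.
Aldric reaches Harald via Aldric → Maren → Harald.
Berengar reaches Harald via Berengar → Maren → Harald.
Cassia reaches Harald via Cassia → Corvin → Harald.
Likewise Elspeth and Gisela each reach Harald by chaining the stated constraints.
No chain forces Isolde ahead of Harald.

Aldric, Berengar, Cassia, Corvin, Dorin, Elspeth, Gisela, Maren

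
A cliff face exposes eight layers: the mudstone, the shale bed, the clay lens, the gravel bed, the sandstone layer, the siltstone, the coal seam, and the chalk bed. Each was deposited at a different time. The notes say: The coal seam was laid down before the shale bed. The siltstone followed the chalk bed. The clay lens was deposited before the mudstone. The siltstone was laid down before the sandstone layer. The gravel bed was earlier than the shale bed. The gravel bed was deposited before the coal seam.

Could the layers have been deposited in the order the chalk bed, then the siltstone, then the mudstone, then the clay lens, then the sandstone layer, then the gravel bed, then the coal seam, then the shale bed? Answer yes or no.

no

The constraints require the clay lens before the mudstone, but in the proposed sequence the mudstone appears ahead of the clay lens. That one violation is enough.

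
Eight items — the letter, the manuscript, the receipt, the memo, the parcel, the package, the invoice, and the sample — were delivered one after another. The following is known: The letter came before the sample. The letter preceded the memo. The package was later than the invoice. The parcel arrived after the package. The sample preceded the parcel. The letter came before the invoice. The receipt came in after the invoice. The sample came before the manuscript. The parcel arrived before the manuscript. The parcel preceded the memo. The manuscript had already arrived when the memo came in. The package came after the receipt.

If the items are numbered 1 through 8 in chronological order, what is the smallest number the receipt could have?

The invoice and the letter must both come before the receipt — 2 forced predecessors.
Nothing else is forced ahead of the receipt, so its earliest slot is position 2 + 1 = 3.

3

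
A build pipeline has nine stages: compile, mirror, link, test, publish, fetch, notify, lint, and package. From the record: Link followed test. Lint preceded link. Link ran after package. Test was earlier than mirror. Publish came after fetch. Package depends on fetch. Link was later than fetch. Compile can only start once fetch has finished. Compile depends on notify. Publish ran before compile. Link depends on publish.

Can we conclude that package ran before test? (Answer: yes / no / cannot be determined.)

No chain of stated constraints runs from package to test, and none runs from test to package either.
So the relative order of package and test is not fixed by the given facts.

cannot be determined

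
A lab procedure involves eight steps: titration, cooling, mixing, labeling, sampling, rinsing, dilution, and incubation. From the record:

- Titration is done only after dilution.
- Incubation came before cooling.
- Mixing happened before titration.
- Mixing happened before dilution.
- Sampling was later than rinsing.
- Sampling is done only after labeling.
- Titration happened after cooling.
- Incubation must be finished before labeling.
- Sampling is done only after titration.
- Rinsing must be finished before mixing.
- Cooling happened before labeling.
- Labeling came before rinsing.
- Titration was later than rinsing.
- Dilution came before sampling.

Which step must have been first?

Incubation has a chain of constraints placing it before every other step, so incubation must be first.

incubation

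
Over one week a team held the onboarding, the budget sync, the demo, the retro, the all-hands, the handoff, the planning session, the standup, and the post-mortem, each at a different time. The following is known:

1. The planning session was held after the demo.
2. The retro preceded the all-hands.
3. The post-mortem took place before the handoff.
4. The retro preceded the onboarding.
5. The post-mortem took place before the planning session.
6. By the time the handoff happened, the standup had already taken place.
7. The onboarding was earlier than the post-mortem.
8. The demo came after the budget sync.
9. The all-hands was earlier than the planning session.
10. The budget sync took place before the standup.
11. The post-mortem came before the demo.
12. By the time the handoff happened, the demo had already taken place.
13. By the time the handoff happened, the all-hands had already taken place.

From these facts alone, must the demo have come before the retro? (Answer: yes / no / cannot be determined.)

no

Tracing the constraints gives the retro → the onboarding → the post-mortem → the demo, so the retro must come before the demo.
That means the demo cannot be before the retro.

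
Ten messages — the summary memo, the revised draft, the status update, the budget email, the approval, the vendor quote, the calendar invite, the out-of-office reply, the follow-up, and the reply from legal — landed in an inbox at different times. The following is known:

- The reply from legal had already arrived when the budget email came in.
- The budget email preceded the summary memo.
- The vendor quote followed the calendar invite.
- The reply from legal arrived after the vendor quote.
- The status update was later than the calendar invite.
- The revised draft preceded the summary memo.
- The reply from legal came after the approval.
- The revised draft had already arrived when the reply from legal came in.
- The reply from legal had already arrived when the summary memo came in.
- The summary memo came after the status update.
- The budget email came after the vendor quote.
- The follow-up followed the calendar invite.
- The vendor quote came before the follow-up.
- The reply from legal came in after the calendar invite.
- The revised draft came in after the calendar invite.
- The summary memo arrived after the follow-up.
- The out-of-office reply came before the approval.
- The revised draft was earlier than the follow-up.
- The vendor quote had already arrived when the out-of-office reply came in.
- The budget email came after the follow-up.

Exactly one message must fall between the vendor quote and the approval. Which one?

the out-of-office reply

Tracing the constraints gives the vendor quote → the out-of-office reply → the approval, so the out-of-office reply sits after the vendor quote and before the approval.
No other message is forced both after the vendor quote and before the approval.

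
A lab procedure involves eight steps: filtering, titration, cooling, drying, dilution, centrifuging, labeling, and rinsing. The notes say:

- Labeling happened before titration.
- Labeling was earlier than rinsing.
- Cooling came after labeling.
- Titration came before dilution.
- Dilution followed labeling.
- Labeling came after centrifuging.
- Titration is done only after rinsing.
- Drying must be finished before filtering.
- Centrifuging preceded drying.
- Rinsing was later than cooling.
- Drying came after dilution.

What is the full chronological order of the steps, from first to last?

The constraints fix every adjacent pair, so only one ordering works:
centrifuging → labeling → cooling → rinsing → titration → dilution → drying → filtering.

centrifuging, labeling, cooling, rinsing, titration, dilution, drying, filtering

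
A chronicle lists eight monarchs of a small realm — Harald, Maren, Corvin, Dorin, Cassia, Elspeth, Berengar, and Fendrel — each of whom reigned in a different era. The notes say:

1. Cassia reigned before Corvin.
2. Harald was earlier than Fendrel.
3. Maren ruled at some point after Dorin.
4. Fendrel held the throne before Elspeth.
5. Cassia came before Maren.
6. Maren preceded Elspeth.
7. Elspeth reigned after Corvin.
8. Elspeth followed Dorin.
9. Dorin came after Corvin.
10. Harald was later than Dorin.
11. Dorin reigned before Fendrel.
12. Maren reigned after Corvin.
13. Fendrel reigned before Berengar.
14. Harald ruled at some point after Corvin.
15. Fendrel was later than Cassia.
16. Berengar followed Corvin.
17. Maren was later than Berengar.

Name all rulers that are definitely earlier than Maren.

Berengar, Cassia, Corvin, Dorin, Fendrel, Harald

Directly stated before Maren: Berengar, Cassia, Corvin, and Dorin.
Fendrel reaches Maren via Fendrel → Berengar → Maren.
Harald reaches Maren via Harald → Fendrel → Berengar → Maren.
No chain forces Elspeth ahead of Maren.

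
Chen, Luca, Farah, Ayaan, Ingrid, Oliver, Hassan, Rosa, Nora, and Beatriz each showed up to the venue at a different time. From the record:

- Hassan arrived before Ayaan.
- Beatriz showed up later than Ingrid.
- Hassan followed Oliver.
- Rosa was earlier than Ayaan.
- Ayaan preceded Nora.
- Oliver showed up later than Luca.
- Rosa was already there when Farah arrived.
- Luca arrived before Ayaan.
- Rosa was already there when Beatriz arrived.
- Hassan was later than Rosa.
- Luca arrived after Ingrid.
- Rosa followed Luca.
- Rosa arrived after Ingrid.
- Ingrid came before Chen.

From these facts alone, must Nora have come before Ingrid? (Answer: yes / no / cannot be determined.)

Tracing the constraints gives Ingrid → Luca → Ayaan → Nora, so Ingrid must come before Nora.
That means Nora cannot be before Ingrid.

no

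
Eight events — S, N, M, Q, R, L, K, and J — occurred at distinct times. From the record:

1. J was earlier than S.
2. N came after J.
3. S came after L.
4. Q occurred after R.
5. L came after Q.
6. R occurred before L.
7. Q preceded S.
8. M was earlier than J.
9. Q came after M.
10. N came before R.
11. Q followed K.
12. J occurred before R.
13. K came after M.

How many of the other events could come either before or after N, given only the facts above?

1

Forced before N: J and M; forced after N: L, Q, R, and S.
That leaves K with no forced order relative to N — 1.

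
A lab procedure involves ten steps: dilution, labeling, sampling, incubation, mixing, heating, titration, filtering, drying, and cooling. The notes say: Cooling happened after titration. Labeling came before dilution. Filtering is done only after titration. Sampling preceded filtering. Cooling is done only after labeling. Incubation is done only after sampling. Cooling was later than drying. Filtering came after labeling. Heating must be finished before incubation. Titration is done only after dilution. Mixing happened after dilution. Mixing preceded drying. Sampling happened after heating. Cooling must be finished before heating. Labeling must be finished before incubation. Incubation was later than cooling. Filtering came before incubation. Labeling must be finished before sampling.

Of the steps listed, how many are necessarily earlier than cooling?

Directly stated before cooling: drying, labeling, and titration.
Dilution reaches cooling via dilution → titration → cooling.
Mixing reaches cooling via mixing → drying → cooling.
That's dilution, drying, labeling, mixing, and titration — 5 in all.

5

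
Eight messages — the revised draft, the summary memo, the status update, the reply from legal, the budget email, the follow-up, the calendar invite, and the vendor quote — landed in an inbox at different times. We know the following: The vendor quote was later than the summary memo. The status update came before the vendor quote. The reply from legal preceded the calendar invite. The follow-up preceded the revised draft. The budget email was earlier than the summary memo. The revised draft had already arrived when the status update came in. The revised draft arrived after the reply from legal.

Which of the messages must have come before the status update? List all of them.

Directly stated before the status update: the revised draft.
The follow-up reaches the status update via the follow-up → the revised draft → the status update.
The reply from legal reaches the status update via the reply from legal → the revised draft → the status update.
No chain forces the summary memo (or any of the others) ahead of the status update.

the follow-up, the reply from legal, the revised draft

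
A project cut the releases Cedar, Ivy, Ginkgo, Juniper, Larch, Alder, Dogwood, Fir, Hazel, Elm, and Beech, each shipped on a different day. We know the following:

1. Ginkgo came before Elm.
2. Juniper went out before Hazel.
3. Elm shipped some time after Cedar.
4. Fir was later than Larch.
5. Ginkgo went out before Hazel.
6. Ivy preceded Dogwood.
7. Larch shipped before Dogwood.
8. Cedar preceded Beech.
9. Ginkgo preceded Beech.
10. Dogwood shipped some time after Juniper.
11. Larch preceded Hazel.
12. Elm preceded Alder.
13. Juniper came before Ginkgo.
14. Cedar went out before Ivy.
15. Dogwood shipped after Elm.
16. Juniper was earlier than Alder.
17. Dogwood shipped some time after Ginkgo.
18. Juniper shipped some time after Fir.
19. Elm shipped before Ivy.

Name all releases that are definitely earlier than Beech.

Directly stated before Beech: Cedar and Ginkgo.
Fir reaches Beech via Fir → Juniper → Ginkgo → Beech.
Juniper reaches Beech via Juniper → Ginkgo → Beech.
Larch reaches Beech via Larch → Fir → Juniper → Ginkgo → Beech.
No chain forces Alder (or any of the others) ahead of Beech.

Cedar, Fir, Ginkgo, Juniper, Larch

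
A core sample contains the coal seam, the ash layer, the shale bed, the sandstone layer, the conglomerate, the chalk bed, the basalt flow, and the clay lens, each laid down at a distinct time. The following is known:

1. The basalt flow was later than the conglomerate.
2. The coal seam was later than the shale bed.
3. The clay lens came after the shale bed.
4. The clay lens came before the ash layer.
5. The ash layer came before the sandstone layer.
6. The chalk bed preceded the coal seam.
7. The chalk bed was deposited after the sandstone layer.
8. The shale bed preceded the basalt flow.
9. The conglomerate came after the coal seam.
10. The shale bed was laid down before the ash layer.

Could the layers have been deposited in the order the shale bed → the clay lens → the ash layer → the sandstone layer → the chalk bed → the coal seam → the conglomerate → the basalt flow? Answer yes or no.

Check each stated constraint against the proposed order — e.g. the shale bed is ahead of the coal seam; the shale bed is ahead of the basalt flow. Every pair is in the required order; nothing is violated.

yes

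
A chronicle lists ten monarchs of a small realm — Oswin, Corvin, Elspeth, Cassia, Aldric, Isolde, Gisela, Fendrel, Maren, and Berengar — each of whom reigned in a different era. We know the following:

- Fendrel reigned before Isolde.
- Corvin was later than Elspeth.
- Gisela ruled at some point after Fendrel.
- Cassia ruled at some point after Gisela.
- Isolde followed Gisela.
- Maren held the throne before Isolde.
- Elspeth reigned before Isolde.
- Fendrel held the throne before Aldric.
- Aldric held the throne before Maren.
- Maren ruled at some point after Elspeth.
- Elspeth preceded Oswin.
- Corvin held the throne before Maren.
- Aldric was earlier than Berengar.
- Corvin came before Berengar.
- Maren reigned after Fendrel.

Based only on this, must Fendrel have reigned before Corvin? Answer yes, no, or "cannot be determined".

No chain of stated constraints runs from Fendrel to Corvin, and none runs from Corvin to Fendrel either.
So the relative order of Fendrel and Corvin is not fixed by the given facts.

cannot be determined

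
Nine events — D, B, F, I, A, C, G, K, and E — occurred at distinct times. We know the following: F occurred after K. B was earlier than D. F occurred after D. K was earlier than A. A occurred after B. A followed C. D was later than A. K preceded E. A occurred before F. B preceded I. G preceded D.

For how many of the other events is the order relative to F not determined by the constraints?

Forced before F: A, B, C, D, G, and K.
That leaves E and I with no forced order relative to F — 2.

2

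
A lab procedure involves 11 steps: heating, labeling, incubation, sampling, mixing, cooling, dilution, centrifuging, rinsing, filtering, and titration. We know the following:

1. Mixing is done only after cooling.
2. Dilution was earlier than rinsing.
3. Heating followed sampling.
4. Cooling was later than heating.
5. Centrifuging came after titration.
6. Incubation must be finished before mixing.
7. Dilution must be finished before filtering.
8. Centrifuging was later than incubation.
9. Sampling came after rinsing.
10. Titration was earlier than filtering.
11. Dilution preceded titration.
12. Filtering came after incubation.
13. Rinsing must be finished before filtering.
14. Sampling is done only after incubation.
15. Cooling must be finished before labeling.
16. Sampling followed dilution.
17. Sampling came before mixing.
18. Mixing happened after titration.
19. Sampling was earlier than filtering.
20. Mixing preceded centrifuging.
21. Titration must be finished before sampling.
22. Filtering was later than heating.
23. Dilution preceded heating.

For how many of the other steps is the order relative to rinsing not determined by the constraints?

Forced before rinsing: dilution; forced after rinsing: centrifuging, cooling, filtering, heating, labeling, mixing, and sampling.
That leaves incubation and titration with no forced order relative to rinsing — 2.

2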